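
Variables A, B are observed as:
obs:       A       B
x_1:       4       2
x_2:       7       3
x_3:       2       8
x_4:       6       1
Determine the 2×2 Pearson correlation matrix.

Step 1 — column means:
  mean(A) = (4 + 7 + 2 + 6) / 4 = 19/4 = 4.75
  mean(B) = (2 + 3 + 8 + 1) / 4 = 14/4 = 3.5

Step 2 — sample variances and covariances s[i,j] = (1/(n-1)) · Σ_k (x_{k,i} - mean_i) · (x_{k,j} - mean_j), with n-1 = 3:
  s[A,A] = ((-0.75)·(-0.75) + (2.25)·(2.25) + (-2.75)·(-2.75) + (1.25)·(1.25)) / 3 = 14.75/3 = 4.9167
  s[A,B] = ((-0.75)·(-1.5) + (2.25)·(-0.5) + (-2.75)·(4.5) + (1.25)·(-2.5)) / 3 = -15.5/3 = -5.1667
  s[B,B] = ((-1.5)·(-1.5) + (-0.5)·(-0.5) + (4.5)·(4.5) + (-2.5)·(-2.5)) / 3 = 29/3 = 9.6667
  Sample standard deviations s_i = √(s[i,i]):
  s(A) = √(4.9167) = 2.2174
  s(B) = √(9.6667) = 3.1091

Step 3 — r_{ij} = s_{ij} / (s_i · s_j):
  r[A,A] = 1 (diagonal).
  r[A,B] = -5.1667 / (2.2174 · 3.1091) = -5.1667 / 6.894 = -0.7494
  r[B,B] = 1 (diagonal).

R is symmetric with unit diagonal. Assembling:

R = [[1, -0.7494],
 [-0.7494, 1]]


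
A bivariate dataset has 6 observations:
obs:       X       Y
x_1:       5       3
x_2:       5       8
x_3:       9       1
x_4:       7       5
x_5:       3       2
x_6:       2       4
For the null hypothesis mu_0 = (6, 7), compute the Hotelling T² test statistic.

Step 1 — sample mean vector:
  mean(X) = (5 + 5 + 9 + 7 + 3 + 2) / 6 = 31/6 = 5.1667
  mean(Y) = (3 + 8 + 1 + 5 + 2 + 4) / 6 = 23/6 = 3.8333
  x̄ = (5.1667, 3.8333),  deviation x̄ - mu_0 = (5.1667, 3.8333) - (6, 7) = (-0.8333, -3.1667).

Step 2 — sample covariance matrix, S[i,j] = (1/(n-1)) · Σ_k (x_{k,i} - mean_i) · (x_{k,j} - mean_j), divisor n-1 = 5:
  S[X,X] = ((-0.1667)·(-0.1667) + (-0.1667)·(-0.1667) + (3.8333)·(3.8333) + (1.8333)·(1.8333) + (-2.1667)·(-2.1667) + (-3.1667)·(-3.1667)) / 5 = 32.8333/5 = 6.5667
  S[X,Y] = ((-0.1667)·(-0.8333) + (-0.1667)·(4.1667) + (3.8333)·(-2.8333) + (1.8333)·(1.1667) + (-2.1667)·(-1.8333) + (-3.1667)·(0.1667)) / 5 = -5.8333/5 = -1.1667
  S[Y,Y] = ((-0.8333)·(-0.8333) + (4.1667)·(4.1667) + (-2.8333)·(-2.8333) + (1.1667)·(1.1667) + (-1.8333)·(-1.8333) + (0.1667)·(0.1667)) / 5 = 30.8333/5 = 6.1667
  S = [[6.5667, -1.1667],
 [-1.1667, 6.1667]].

Step 3 — invert S. det(S) = 6.5667·6.1667 - (-1.1667)² = 39.1333.
  S^{-1} = (1/det) · [[d, -b], [-b, a]] = [[0.1576, 0.0298],
 [0.0298, 0.1678]].

Step 4 — quadratic form (x̄ - mu_0)^T · S^{-1} · (x̄ - mu_0):
  S^{-1} · (x̄ - mu_0) = (-0.2257, -0.5562),
  (x̄ - mu_0)^T · [...] = (-0.8333)·(-0.2257) + (-3.1667)·(-0.5562) = 1.9495.

Step 5 — scale by n: T² = 6 · 1.9495 = 11.6968.

T² ≈ 11.6968


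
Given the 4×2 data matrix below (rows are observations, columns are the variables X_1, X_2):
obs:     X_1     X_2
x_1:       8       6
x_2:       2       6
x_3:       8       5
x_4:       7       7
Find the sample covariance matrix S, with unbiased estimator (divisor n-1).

Step 1 — column means:
  mean(X_1) = (8 + 2 + 8 + 7) / 4 = 25/4 = 6.25
  mean(X_2) = (6 + 6 + 5 + 7) / 4 = 24/4 = 6

Step 2 — sample covariance S[i,j] = (1/(n-1)) · Σ_k (x_{k,i} - mean_i) · (x_{k,j} - mean_j), with n-1 = 3.
  S[X_1,X_1] = ((1.75)·(1.75) + (-4.25)·(-4.25) + (1.75)·(1.75) + (0.75)·(0.75)) / 3 = 24.75/3 = 8.25
  S[X_1,X_2] = ((1.75)·(0) + (-4.25)·(0) + (1.75)·(-1) + (0.75)·(1)) / 3 = -1/3 = -0.3333
  S[X_2,X_2] = ((0)·(0) + (0)·(0) + (-1)·(-1) + (1)·(1)) / 3 = 2/3 = 0.6667

S is symmetric (S[j,i] = S[i,j]). Assembling:

S = [[8.25, -0.3333],
 [-0.3333, 0.6667]]


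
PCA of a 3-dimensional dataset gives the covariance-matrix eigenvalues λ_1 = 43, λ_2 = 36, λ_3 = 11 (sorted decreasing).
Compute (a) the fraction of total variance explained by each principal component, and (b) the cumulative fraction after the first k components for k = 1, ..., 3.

Step 1 — total variance = trace(Sigma) = Σ λ_i = 43 + 36 + 11 = 90.

Step 2 — fraction explained by component i = λ_i / Σ λ:
  PC1: 43/90 = 0.4778
  PC2: 36/90 = 0.4
  PC3: 11/90 = 0.1222

Step 3 — cumulative fraction after k components = (λ_1 + ... + λ_k) / Σ λ:
  k = 1: 43/90 = 0.4778
  k = 2: (43 + 36)/90 = 79/90 = 0.8778
  k = 3: (43 + 36 + 11)/90 = 90/90 = 1

Summary (fraction, with percent):

explained: PC1 0.4778 (47.78%), PC2 0.4 (40%), PC3 0.1222 (12.22%);  cumulative: 0.4778, 0.8778, 1


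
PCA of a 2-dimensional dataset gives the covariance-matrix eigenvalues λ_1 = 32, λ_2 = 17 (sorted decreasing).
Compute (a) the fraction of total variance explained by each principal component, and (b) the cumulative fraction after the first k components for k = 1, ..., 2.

Step 1 — total variance = trace(Sigma) = Σ λ_i = 32 + 17 = 49.

Step 2 — fraction explained by component i = λ_i / Σ λ:
  PC1: 32/49 = 0.6531
  PC2: 17/49 = 0.3469

Step 3 — cumulative fraction after k components = (λ_1 + ... + λ_k) / Σ λ:
  k = 1: 32/49 = 0.6531
  k = 2: (32 + 17)/49 = 49/49 = 1

Summary (fraction, with percent):

explained: PC1 0.6531 (65.31%), PC2 0.3469 (34.69%);  cumulative: 0.6531, 1


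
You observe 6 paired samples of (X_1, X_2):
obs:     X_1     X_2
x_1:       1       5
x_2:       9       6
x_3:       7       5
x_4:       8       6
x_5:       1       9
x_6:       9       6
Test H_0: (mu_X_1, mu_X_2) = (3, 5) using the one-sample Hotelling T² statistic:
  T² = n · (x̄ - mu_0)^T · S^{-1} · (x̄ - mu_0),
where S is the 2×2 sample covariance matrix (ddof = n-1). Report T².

Step 1 — sample mean vector:
  mean(X_1) = (1 + 9 + 7 + 8 + 1 + 9) / 6 = 35/6 = 5.8333
  mean(X_2) = (5 + 6 + 5 + 6 + 9 + 6) / 6 = 37/6 = 6.1667
  x̄ = (5.8333, 6.1667),  deviation x̄ - mu_0 = (5.8333, 6.1667) - (3, 5) = (2.8333, 1.1667).

Step 2 — sample covariance matrix, S[i,j] = (1/(n-1)) · Σ_k (x_{k,i} - mean_i) · (x_{k,j} - mean_j), divisor n-1 = 5:
  S[X_1,X_1] = ((-4.8333)·(-4.8333) + (3.1667)·(3.1667) + (1.1667)·(1.1667) + (2.1667)·(2.1667) + (-4.8333)·(-4.8333) + (3.1667)·(3.1667)) / 5 = 72.8333/5 = 14.5667
  S[X_1,X_2] = ((-4.8333)·(-1.1667) + (3.1667)·(-0.1667) + (1.1667)·(-1.1667) + (2.1667)·(-0.1667) + (-4.8333)·(2.8333) + (3.1667)·(-0.1667)) / 5 = -10.8333/5 = -2.1667
  S[X_2,X_2] = ((-1.1667)·(-1.1667) + (-0.1667)·(-0.1667) + (-1.1667)·(-1.1667) + (-0.1667)·(-0.1667) + (2.8333)·(2.8333) + (-0.1667)·(-0.1667)) / 5 = 10.8333/5 = 2.1667
  S = [[14.5667, -2.1667],
 [-2.1667, 2.1667]].

Step 3 — invert S. det(S) = 14.5667·2.1667 - (-2.1667)² = 26.8667.
  S^{-1} = (1/det) · [[d, -b], [-b, a]] = [[0.0806, 0.0806],
 [0.0806, 0.5422]].

Step 4 — quadratic form (x̄ - mu_0)^T · S^{-1} · (x̄ - mu_0):
  S^{-1} · (x̄ - mu_0) = (0.3226, 0.861),
  (x̄ - mu_0)^T · [...] = (2.8333)·(0.3226) + (1.1667)·(0.861) = 1.9185.

Step 5 — scale by n: T² = 6 · 1.9185 = 11.5112.

T² ≈ 11.5112


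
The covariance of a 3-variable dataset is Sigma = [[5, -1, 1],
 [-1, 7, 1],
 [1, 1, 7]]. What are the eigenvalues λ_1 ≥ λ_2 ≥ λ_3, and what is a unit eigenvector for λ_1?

Step 1 — characteristic polynomial p(λ) = det(λI - Sigma) = λ³ - tr·λ² + c_1·λ - det, where tr = trace, c_1 = sum of the principal 2×2 minors, det = det(Sigma):
  tr = 5 + 7 + 7 = 19,
  c_1 = (5·7 - (-1)²) + (5·7 - (1)²) + (7·7 - (1)²) = 34 + 34 + 48 = 116,
  det = 5·(7·7 - (1)²) - (-1)·((-1)·7 - (1)·(1)) + (1)·((-1)·(1) - 7·(1)) = 5·(48) - (-1)·(-8) + (1)·(-8) = 224.
  So p(λ) = λ³ - 19λ² + 116λ - 224.
Step 2 — look for an integer root (rational root theorem: any rational root is an integer divisor of 224). Testing λ = 4:
  p(4) = 64 - 304 + 464 - 224 = 0  ✓
  Dividing out (λ - 4): p(λ) = (λ - 4)(λ² - 15λ + 56).
Step 3 — remaining eigenvalues from the quadratic λ² - 15λ + 56 = 0:
  Δ = 15² - 4·56 = 225 - 224 = 1,  λ = (15 ± √1)/2 = (15 ± 1)/2 = 8 or 7.
  Sorted: λ_1 = 8,  λ_2 = 7,  λ_3 = 4  (check: sum = 19 = tr ✓).

Step 4 — unit eigenvector for λ_1 = 8: v spans the null space of (Sigma - λ_1 I), whose rows are
  r_1 = (-3, -1, 1),  r_2 = (-1, -1, 1),  r_3 = (1, 1, -1).
  v is orthogonal to every row, so take v ∝ r_1 × r_2 = ((-1)·(1) - (1)·(-1), (1)·(-1) - (-3)·(1), (-3)·(-1) - (-1)·(-1)) = (0, 2, 2).
  Rescale (divide by 2): u = (0, 1, 1).
  ||u|| = √((0)² + (1)² + (1)²) = √(2) ≈ 1.4142,  v_1 = u/||u|| ≈ (0, 0.7071, 0.7071) (||v_1|| = 1).

λ_1 = 8,  λ_2 = 7,  λ_3 = 4;  v_1 ≈ (0, 0.7071, 0.7071)


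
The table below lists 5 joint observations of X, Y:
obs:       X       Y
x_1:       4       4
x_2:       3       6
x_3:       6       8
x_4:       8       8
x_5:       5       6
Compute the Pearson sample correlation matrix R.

Step 1 — column means:
  mean(X) = (4 + 3 + 6 + 8 + 5) / 5 = 26/5 = 5.2
  mean(Y) = (4 + 6 + 8 + 8 + 6) / 5 = 32/5 = 6.4

Step 2 — sample variances and covariances s[i,j] = (1/(n-1)) · Σ_k (x_{k,i} - mean_i) · (x_{k,j} - mean_j), with n-1 = 4:
  s[X,X] = ((-1.2)·(-1.2) + (-2.2)·(-2.2) + (0.8)·(0.8) + (2.8)·(2.8) + (-0.2)·(-0.2)) / 4 = 14.8/4 = 3.7
  s[X,Y] = ((-1.2)·(-2.4) + (-2.2)·(-0.4) + (0.8)·(1.6) + (2.8)·(1.6) + (-0.2)·(-0.4)) / 4 = 9.6/4 = 2.4
  s[Y,Y] = ((-2.4)·(-2.4) + (-0.4)·(-0.4) + (1.6)·(1.6) + (1.6)·(1.6) + (-0.4)·(-0.4)) / 4 = 11.2/4 = 2.8
  Sample standard deviations s_i = √(s[i,i]):
  s(X) = √(3.7) = 1.9235
  s(Y) = √(2.8) = 1.6733

Step 3 — r_{ij} = s_{ij} / (s_i · s_j):
  r[X,X] = 1 (diagonal).
  r[X,Y] = 2.4 / (1.9235 · 1.6733) = 2.4 / 3.2187 = 0.7456
  r[Y,Y] = 1 (diagonal).

R is symmetric with unit diagonal. Assembling:

R = [[1, 0.7456],
 [0.7456, 1]]


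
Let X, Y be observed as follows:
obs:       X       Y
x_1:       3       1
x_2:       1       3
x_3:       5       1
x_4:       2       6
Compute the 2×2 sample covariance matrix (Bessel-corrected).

Step 1 — column means:
  mean(X) = (3 + 1 + 5 + 2) / 4 = 11/4 = 2.75
  mean(Y) = (1 + 3 + 1 + 6) / 4 = 11/4 = 2.75

Step 2 — sample covariance S[i,j] = (1/(n-1)) · Σ_k (x_{k,i} - mean_i) · (x_{k,j} - mean_j), with n-1 = 3.
  S[X,X] = ((0.25)·(0.25) + (-1.75)·(-1.75) + (2.25)·(2.25) + (-0.75)·(-0.75)) / 3 = 8.75/3 = 2.9167
  S[X,Y] = ((0.25)·(-1.75) + (-1.75)·(0.25) + (2.25)·(-1.75) + (-0.75)·(3.25)) / 3 = -7.25/3 = -2.4167
  S[Y,Y] = ((-1.75)·(-1.75) + (0.25)·(0.25) + (-1.75)·(-1.75) + (3.25)·(3.25)) / 3 = 16.75/3 = 5.5833

S is symmetric (S[j,i] = S[i,j]). Assembling:

S = [[2.9167, -2.4167],
 [-2.4167, 5.5833]]


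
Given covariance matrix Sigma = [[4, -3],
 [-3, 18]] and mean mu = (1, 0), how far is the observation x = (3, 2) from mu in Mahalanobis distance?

Step 1 — centre the observation: (x - mu) = (2, 2).

Step 2 — invert Sigma. det(Sigma) = 4·18 - (-3)² = 63.
  Sigma^{-1} = (1/det) · [[d, -b], [-b, a]] = [[0.2857, 0.0476],
 [0.0476, 0.0635]].

Step 3 — form the quadratic (x - mu)^T · Sigma^{-1} · (x - mu):
  Sigma^{-1} · (x - mu) = (0.6667, 0.2222).
  (x - mu)^T · [Sigma^{-1} · (x - mu)] = (2)·(0.6667) + (2)·(0.2222) = 1.7778.

Step 4 — take square root: d = √(1.7778) ≈ 1.3333.

d(x, mu) = √(1.7778) ≈ 1.3333


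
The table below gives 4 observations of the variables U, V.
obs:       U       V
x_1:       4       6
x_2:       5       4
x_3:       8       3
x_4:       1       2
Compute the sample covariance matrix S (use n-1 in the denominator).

Step 1 — column means:
  mean(U) = (4 + 5 + 8 + 1) / 4 = 18/4 = 4.5
  mean(V) = (6 + 4 + 3 + 2) / 4 = 15/4 = 3.75

Step 2 — sample covariance S[i,j] = (1/(n-1)) · Σ_k (x_{k,i} - mean_i) · (x_{k,j} - mean_j), with n-1 = 3.
  S[U,U] = ((-0.5)·(-0.5) + (0.5)·(0.5) + (3.5)·(3.5) + (-3.5)·(-3.5)) / 3 = 25/3 = 8.3333
  S[U,V] = ((-0.5)·(2.25) + (0.5)·(0.25) + (3.5)·(-0.75) + (-3.5)·(-1.75)) / 3 = 2.5/3 = 0.8333
  S[V,V] = ((2.25)·(2.25) + (0.25)·(0.25) + (-0.75)·(-0.75) + (-1.75)·(-1.75)) / 3 = 8.75/3 = 2.9167

S is symmetric (S[j,i] = S[i,j]). Assembling:

S = [[8.3333, 0.8333],
 [0.8333, 2.9167]]


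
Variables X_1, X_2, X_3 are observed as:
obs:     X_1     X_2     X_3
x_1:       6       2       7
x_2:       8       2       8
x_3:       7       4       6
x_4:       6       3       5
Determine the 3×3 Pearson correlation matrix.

Step 1 — column means:
  mean(X_1) = (6 + 8 + 7 + 6) / 4 = 27/4 = 6.75
  mean(X_2) = (2 + 2 + 4 + 3) / 4 = 11/4 = 2.75
  mean(X_3) = (7 + 8 + 6 + 5) / 4 = 26/4 = 6.5

Step 2 — sample variances and covariances s[i,j] = (1/(n-1)) · Σ_k (x_{k,i} - mean_i) · (x_{k,j} - mean_j), with n-1 = 3:
  s[X_1,X_1] = ((-0.75)·(-0.75) + (1.25)·(1.25) + (0.25)·(0.25) + (-0.75)·(-0.75)) / 3 = 2.75/3 = 0.9167
  s[X_1,X_2] = ((-0.75)·(-0.75) + (1.25)·(-0.75) + (0.25)·(1.25) + (-0.75)·(0.25)) / 3 = -0.25/3 = -0.0833
  s[X_1,X_3] = ((-0.75)·(0.5) + (1.25)·(1.5) + (0.25)·(-0.5) + (-0.75)·(-1.5)) / 3 = 2.5/3 = 0.8333
  s[X_2,X_2] = ((-0.75)·(-0.75) + (-0.75)·(-0.75) + (1.25)·(1.25) + (0.25)·(0.25)) / 3 = 2.75/3 = 0.9167
  s[X_2,X_3] = ((-0.75)·(0.5) + (-0.75)·(1.5) + (1.25)·(-0.5) + (0.25)·(-1.5)) / 3 = -2.5/3 = -0.8333
  s[X_3,X_3] = ((0.5)·(0.5) + (1.5)·(1.5) + (-0.5)·(-0.5) + (-1.5)·(-1.5)) / 3 = 5/3 = 1.6667
  Sample standard deviations s_i = √(s[i,i]):
  s(X_1) = √(0.9167) = 0.9574
  s(X_2) = √(0.9167) = 0.9574
  s(X_3) = √(1.6667) = 1.291

Step 3 — r_{ij} = s_{ij} / (s_i · s_j):
  r[X_1,X_1] = 1 (diagonal).
  r[X_1,X_2] = -0.0833 / (0.9574 · 0.9574) = -0.0833 / 0.9167 = -0.0909
  r[X_1,X_3] = 0.8333 / (0.9574 · 1.291) = 0.8333 / 1.236 = 0.6742
  r[X_2,X_2] = 1 (diagonal).
  r[X_2,X_3] = -0.8333 / (0.9574 · 1.291) = -0.8333 / 1.236 = -0.6742
  r[X_3,X_3] = 1 (diagonal).

R is symmetric with unit diagonal. Assembling:

R = [[1, -0.0909, 0.6742],
 [-0.0909, 1, -0.6742],
 [0.6742, -0.6742, 1]]


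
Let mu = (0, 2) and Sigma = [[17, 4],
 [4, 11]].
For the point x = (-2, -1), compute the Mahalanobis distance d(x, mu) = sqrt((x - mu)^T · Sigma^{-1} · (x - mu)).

Step 1 — centre the observation: (x - mu) = (-2, -3).

Step 2 — invert Sigma. det(Sigma) = 17·11 - (4)² = 171.
  Sigma^{-1} = (1/det) · [[d, -b], [-b, a]] = [[0.0643, -0.0234],
 [-0.0234, 0.0994]].

Step 3 — form the quadratic (x - mu)^T · Sigma^{-1} · (x - mu):
  Sigma^{-1} · (x - mu) = (-0.0585, -0.2515).
  (x - mu)^T · [Sigma^{-1} · (x - mu)] = (-2)·(-0.0585) + (-3)·(-0.2515) = 0.8713.

Step 4 — take square root: d = √(0.8713) ≈ 0.9335.

d(x, mu) = √(0.8713) ≈ 0.9335


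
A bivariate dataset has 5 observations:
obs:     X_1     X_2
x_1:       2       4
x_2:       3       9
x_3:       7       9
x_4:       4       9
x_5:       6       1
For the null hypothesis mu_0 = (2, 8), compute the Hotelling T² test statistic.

Step 1 — sample mean vector:
  mean(X_1) = (2 + 3 + 7 + 4 + 6) / 5 = 22/5 = 4.4
  mean(X_2) = (4 + 9 + 9 + 9 + 1) / 5 = 32/5 = 6.4
  x̄ = (4.4, 6.4),  deviation x̄ - mu_0 = (4.4, 6.4) - (2, 8) = (2.4, -1.6).

Step 2 — sample covariance matrix, S[i,j] = (1/(n-1)) · Σ_k (x_{k,i} - mean_i) · (x_{k,j} - mean_j), divisor n-1 = 4:
  S[X_1,X_1] = ((-2.4)·(-2.4) + (-1.4)·(-1.4) + (2.6)·(2.6) + (-0.4)·(-0.4) + (1.6)·(1.6)) / 4 = 17.2/4 = 4.3
  S[X_1,X_2] = ((-2.4)·(-2.4) + (-1.4)·(2.6) + (2.6)·(2.6) + (-0.4)·(2.6) + (1.6)·(-5.4)) / 4 = -0.8/4 = -0.2
  S[X_2,X_2] = ((-2.4)·(-2.4) + (2.6)·(2.6) + (2.6)·(2.6) + (2.6)·(2.6) + (-5.4)·(-5.4)) / 4 = 55.2/4 = 13.8
  S = [[4.3, -0.2],
 [-0.2, 13.8]].

Step 3 — invert S. det(S) = 4.3·13.8 - (-0.2)² = 59.3.
  S^{-1} = (1/det) · [[d, -b], [-b, a]] = [[0.2327, 0.0034],
 [0.0034, 0.0725]].

Step 4 — quadratic form (x̄ - mu_0)^T · S^{-1} · (x̄ - mu_0):
  S^{-1} · (x̄ - mu_0) = (0.5531, -0.1079),
  (x̄ - mu_0)^T · [...] = (2.4)·(0.5531) + (-1.6)·(-0.1079) = 1.5002.

Step 5 — scale by n: T² = 5 · 1.5002 = 7.5008.

T² ≈ 7.5008


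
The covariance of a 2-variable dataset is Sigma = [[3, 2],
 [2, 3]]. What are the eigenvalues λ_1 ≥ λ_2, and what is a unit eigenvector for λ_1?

Step 1 — characteristic polynomial of 2×2 Sigma:
  det(Sigma - λI) = λ² - trace · λ + det = 0.
  trace = 3 + 3 = 6, det = 3·3 - (2)² = 5.
Step 2 — discriminant:
  Δ = trace² - 4·det = 36 - 20 = 16.
Step 3 — eigenvalues:
  λ = (trace ± √Δ)/2 = (6 ± 4)/2,
  λ_1 = 5,  λ_2 = 1.

Step 4 — unit eigenvector for λ_1: solve (Sigma - λ_1 I)v = 0. First row:
  (3 - 5)·v_x + (2)·v_y = 0, i.e. (-2)·v_x + (2)·v_y = 0,
  so v ∝ (b, λ_1 - a) = (2, 2) = u.
  ||u|| = √((2)² + (2)²) = √(8) ≈ 2.8284,
  v_1 = u/||u|| ≈ (0.7071, 0.7071) (||v_1|| = 1).

λ_1 = 5,  λ_2 = 1;  v_1 ≈ (0.7071, 0.7071)


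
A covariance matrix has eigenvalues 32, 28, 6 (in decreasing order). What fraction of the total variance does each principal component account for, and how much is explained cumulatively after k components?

Step 1 — total variance = trace(Sigma) = Σ λ_i = 32 + 28 + 6 = 66.

Step 2 — fraction explained by component i = λ_i / Σ λ:
  PC1: 32/66 = 0.4848
  PC2: 28/66 = 0.4242
  PC3: 6/66 = 0.0909

Step 3 — cumulative fraction after k components = (λ_1 + ... + λ_k) / Σ λ:
  k = 1: 32/66 = 0.4848
  k = 2: (32 + 28)/66 = 60/66 = 0.9091
  k = 3: (32 + 28 + 6)/66 = 66/66 = 1

Summary (fraction, with percent):

explained: PC1 0.4848 (48.48%), PC2 0.4242 (42.42%), PC3 0.0909 (9.09%);  cumulative: 0.4848, 0.9091, 1


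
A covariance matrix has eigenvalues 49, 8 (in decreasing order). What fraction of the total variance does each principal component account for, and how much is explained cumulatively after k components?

Step 1 — total variance = trace(Sigma) = Σ λ_i = 49 + 8 = 57.

Step 2 — fraction explained by component i = λ_i / Σ λ:
  PC1: 49/57 = 0.8596
  PC2: 8/57 = 0.1404

Step 3 — cumulative fraction after k components = (λ_1 + ... + λ_k) / Σ λ:
  k = 1: 49/57 = 0.8596
  k = 2: (49 + 8)/57 = 57/57 = 1

Summary (fraction, with percent):

explained: PC1 0.8596 (85.96%), PC2 0.1404 (14.04%);  cumulative: 0.8596, 1


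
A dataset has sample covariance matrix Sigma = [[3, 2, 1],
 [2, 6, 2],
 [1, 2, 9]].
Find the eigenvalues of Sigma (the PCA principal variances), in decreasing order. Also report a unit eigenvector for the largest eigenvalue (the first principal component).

Step 1 — characteristic polynomial p(λ) = det(λI - Sigma) = λ³ - tr·λ² + c_1·λ - det, where tr = trace, c_1 = sum of the principal 2×2 minors, det = det(Sigma):
  tr = 3 + 6 + 9 = 18,
  c_1 = (3·6 - (2)²) + (3·9 - (1)²) + (6·9 - (2)²) = 14 + 26 + 50 = 90,
  det = 3·(6·9 - (2)²) - (2)·((2)·9 - (2)·(1)) + (1)·((2)·(2) - 6·(1)) = 3·(50) - (2)·(16) + (1)·(-2) = 116.
  So p(λ) = λ³ - 18λ² + 90λ - 116.
Step 2 — look for an integer root (rational root theorem: any rational root is an integer divisor of 116). Testing λ = 2:
  p(2) = 8 - 72 + 180 - 116 = 0  ✓
  Dividing out (λ - 2): p(λ) = (λ - 2)(λ² - 16λ + 58).
Step 3 — remaining eigenvalues from the quadratic λ² - 16λ + 58 = 0:
  Δ = 16² - 4·58 = 256 - 232 = 24,  λ = (16 ± √24)/2 = (16 ± 4.899)/2 ≈ 10.4495 or 5.5505.
  Sorted: λ_1 = 10.4495,  λ_2 = 5.5505,  λ_3 = 2  (check: sum = 18 = tr ✓).

Step 4 — unit eigenvector for λ_1 ≈ 10.4495: v spans the null space of (Sigma - λ_1 I), whose rows are
  r_1 = (-7.4495, 2, 1),  r_2 = (2, -4.4495, 2),  r_3 = (1, 2, -1.4495).
  v is orthogonal to every row, so take v ∝ r_1 × r_2 = ((2)·(2) - (1)·(-4.4495), (1)·(2) - (-7.4495)·(2), (-7.4495)·(-4.4495) - (2)·(2)) ≈ (8.4495, 16.899, 29.1464).
  Let u = (8.4495, 16.899, 29.1464).
  ||u|| = √((8.4495)² + (16.899)² + (29.1464)²) = √(1206.4837) ≈ 34.7345,  v_1 = u/||u|| ≈ (0.2433, 0.4865, 0.8391) (||v_1|| = 1).

λ_1 = 10.4495,  λ_2 = 5.5505,  λ_3 = 2;  v_1 ≈ (0.2433, 0.4865, 0.8391)


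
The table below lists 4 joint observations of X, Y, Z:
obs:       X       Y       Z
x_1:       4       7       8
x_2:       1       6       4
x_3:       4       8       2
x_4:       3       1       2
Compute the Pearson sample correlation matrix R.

Step 1 — column means:
  mean(X) = (4 + 1 + 4 + 3) / 4 = 12/4 = 3
  mean(Y) = (7 + 6 + 8 + 1) / 4 = 22/4 = 5.5
  mean(Z) = (8 + 4 + 2 + 2) / 4 = 16/4 = 4

Step 2 — sample variances and covariances s[i,j] = (1/(n-1)) · Σ_k (x_{k,i} - mean_i) · (x_{k,j} - mean_j), with n-1 = 3:
  s[X,X] = ((1)·(1) + (-2)·(-2) + (1)·(1) + (0)·(0)) / 3 = 6/3 = 2
  s[X,Y] = ((1)·(1.5) + (-2)·(0.5) + (1)·(2.5) + (0)·(-4.5)) / 3 = 3/3 = 1
  s[X,Z] = ((1)·(4) + (-2)·(0) + (1)·(-2) + (0)·(-2)) / 3 = 2/3 = 0.6667
  s[Y,Y] = ((1.5)·(1.5) + (0.5)·(0.5) + (2.5)·(2.5) + (-4.5)·(-4.5)) / 3 = 29/3 = 9.6667
  s[Y,Z] = ((1.5)·(4) + (0.5)·(0) + (2.5)·(-2) + (-4.5)·(-2)) / 3 = 10/3 = 3.3333
  s[Z,Z] = ((4)·(4) + (0)·(0) + (-2)·(-2) + (-2)·(-2)) / 3 = 24/3 = 8
  Sample standard deviations s_i = √(s[i,i]):
  s(X) = √(2) = 1.4142
  s(Y) = √(9.6667) = 3.1091
  s(Z) = √(8) = 2.8284

Step 3 — r_{ij} = s_{ij} / (s_i · s_j):
  r[X,X] = 1 (diagonal).
  r[X,Y] = 1 / (1.4142 · 3.1091) = 1 / 4.397 = 0.2274
  r[X,Z] = 0.6667 / (1.4142 · 2.8284) = 0.6667 / 4 = 0.1667
  r[Y,Y] = 1 (diagonal).
  r[Y,Z] = 3.3333 / (3.1091 · 2.8284) = 3.3333 / 8.7939 = 0.379
  r[Z,Z] = 1 (diagonal).

R is symmetric with unit diagonal. Assembling:

R = [[1, 0.2274, 0.1667],
 [0.2274, 1, 0.379],
 [0.1667, 0.379, 1]]


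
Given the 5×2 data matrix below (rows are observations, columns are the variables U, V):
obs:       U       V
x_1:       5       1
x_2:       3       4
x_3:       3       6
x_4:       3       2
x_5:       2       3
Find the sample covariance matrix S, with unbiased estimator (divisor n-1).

Step 1 — column means:
  mean(U) = (5 + 3 + 3 + 3 + 2) / 5 = 16/5 = 3.2
  mean(V) = (1 + 4 + 6 + 2 + 3) / 5 = 16/5 = 3.2

Step 2 — sample covariance S[i,j] = (1/(n-1)) · Σ_k (x_{k,i} - mean_i) · (x_{k,j} - mean_j), with n-1 = 4.
  S[U,U] = ((1.8)·(1.8) + (-0.2)·(-0.2) + (-0.2)·(-0.2) + (-0.2)·(-0.2) + (-1.2)·(-1.2)) / 4 = 4.8/4 = 1.2
  S[U,V] = ((1.8)·(-2.2) + (-0.2)·(0.8) + (-0.2)·(2.8) + (-0.2)·(-1.2) + (-1.2)·(-0.2)) / 4 = -4.2/4 = -1.05
  S[V,V] = ((-2.2)·(-2.2) + (0.8)·(0.8) + (2.8)·(2.8) + (-1.2)·(-1.2) + (-0.2)·(-0.2)) / 4 = 14.8/4 = 3.7

S is symmetric (S[j,i] = S[i,j]). Assembling:

S = [[1.2, -1.05],
 [-1.05, 3.7]]


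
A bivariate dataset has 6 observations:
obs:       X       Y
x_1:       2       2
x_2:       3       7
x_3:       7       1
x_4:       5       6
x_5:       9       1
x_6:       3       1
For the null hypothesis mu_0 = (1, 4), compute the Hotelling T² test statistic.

Step 1 — sample mean vector:
  mean(X) = (2 + 3 + 7 + 5 + 9 + 3) / 6 = 29/6 = 4.8333
  mean(Y) = (2 + 7 + 1 + 6 + 1 + 1) / 6 = 18/6 = 3
  x̄ = (4.8333, 3),  deviation x̄ - mu_0 = (4.8333, 3) - (1, 4) = (3.8333, -1).

Step 2 — sample covariance matrix, S[i,j] = (1/(n-1)) · Σ_k (x_{k,i} - mean_i) · (x_{k,j} - mean_j), divisor n-1 = 5:
  S[X,X] = ((-2.8333)·(-2.8333) + (-1.8333)·(-1.8333) + (2.1667)·(2.1667) + (0.1667)·(0.1667) + (4.1667)·(4.1667) + (-1.8333)·(-1.8333)) / 5 = 36.8333/5 = 7.3667
  S[X,Y] = ((-2.8333)·(-1) + (-1.8333)·(4) + (2.1667)·(-2) + (0.1667)·(3) + (4.1667)·(-2) + (-1.8333)·(-2)) / 5 = -13/5 = -2.6
  S[Y,Y] = ((-1)·(-1) + (4)·(4) + (-2)·(-2) + (3)·(3) + (-2)·(-2) + (-2)·(-2)) / 5 = 38/5 = 7.6
  S = [[7.3667, -2.6],
 [-2.6, 7.6]].

Step 3 — invert S. det(S) = 7.3667·7.6 - (-2.6)² = 49.2267.
  S^{-1} = (1/det) · [[d, -b], [-b, a]] = [[0.1544, 0.0528],
 [0.0528, 0.1496]].

Step 4 — quadratic form (x̄ - mu_0)^T · S^{-1} · (x̄ - mu_0):
  S^{-1} · (x̄ - mu_0) = (0.539, 0.0528),
  (x̄ - mu_0)^T · [...] = (3.8333)·(0.539) + (-1)·(0.0528) = 2.0134.

Step 5 — scale by n: T² = 6 · 2.0134 = 12.0802.

T² ≈ 12.0802


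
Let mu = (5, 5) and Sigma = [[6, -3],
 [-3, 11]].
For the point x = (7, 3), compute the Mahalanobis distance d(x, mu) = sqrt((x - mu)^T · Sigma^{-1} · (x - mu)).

Step 1 — centre the observation: (x - mu) = (2, -2).

Step 2 — invert Sigma. det(Sigma) = 6·11 - (-3)² = 57.
  Sigma^{-1} = (1/det) · [[d, -b], [-b, a]] = [[0.193, 0.0526],
 [0.0526, 0.1053]].

Step 3 — form the quadratic (x - mu)^T · Sigma^{-1} · (x - mu):
  Sigma^{-1} · (x - mu) = (0.2807, -0.1053).
  (x - mu)^T · [Sigma^{-1} · (x - mu)] = (2)·(0.2807) + (-2)·(-0.1053) = 0.7719.

Step 4 — take square root: d = √(0.7719) ≈ 0.8786.

d(x, mu) = √(0.7719) ≈ 0.8786


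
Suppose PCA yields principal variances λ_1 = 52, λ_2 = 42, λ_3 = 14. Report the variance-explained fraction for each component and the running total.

Step 1 — total variance = trace(Sigma) = Σ λ_i = 52 + 42 + 14 = 108.

Step 2 — fraction explained by component i = λ_i / Σ λ:
  PC1: 52/108 = 0.4815
  PC2: 42/108 = 0.3889
  PC3: 14/108 = 0.1296

Step 3 — cumulative fraction after k components = (λ_1 + ... + λ_k) / Σ λ:
  k = 1: 52/108 = 0.4815
  k = 2: (52 + 42)/108 = 94/108 = 0.8704
  k = 3: (52 + 42 + 14)/108 = 108/108 = 1

Summary (fraction, with percent):

explained: PC1 0.4815 (48.15%), PC2 0.3889 (38.89%), PC3 0.1296 (12.96%);  cumulative: 0.4815, 0.8704, 1


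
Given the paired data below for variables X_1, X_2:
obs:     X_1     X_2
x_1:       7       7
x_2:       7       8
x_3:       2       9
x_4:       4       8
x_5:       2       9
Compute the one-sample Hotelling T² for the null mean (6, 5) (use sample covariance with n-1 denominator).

Step 1 — sample mean vector:
  mean(X_1) = (7 + 7 + 2 + 4 + 2) / 5 = 22/5 = 4.4
  mean(X_2) = (7 + 8 + 9 + 8 + 9) / 5 = 41/5 = 8.2
  x̄ = (4.4, 8.2),  deviation x̄ - mu_0 = (4.4, 8.2) - (6, 5) = (-1.6, 3.2).

Step 2 — sample covariance matrix, S[i,j] = (1/(n-1)) · Σ_k (x_{k,i} - mean_i) · (x_{k,j} - mean_j), divisor n-1 = 4:
  S[X_1,X_1] = ((2.6)·(2.6) + (2.6)·(2.6) + (-2.4)·(-2.4) + (-0.4)·(-0.4) + (-2.4)·(-2.4)) / 4 = 25.2/4 = 6.3
  S[X_1,X_2] = ((2.6)·(-1.2) + (2.6)·(-0.2) + (-2.4)·(0.8) + (-0.4)·(-0.2) + (-2.4)·(0.8)) / 4 = -7.4/4 = -1.85
  S[X_2,X_2] = ((-1.2)·(-1.2) + (-0.2)·(-0.2) + (0.8)·(0.8) + (-0.2)·(-0.2) + (0.8)·(0.8)) / 4 = 2.8/4 = 0.7
  S = [[6.3, -1.85],
 [-1.85, 0.7]].

Step 3 — invert S. det(S) = 6.3·0.7 - (-1.85)² = 0.9875.
  S^{-1} = (1/det) · [[d, -b], [-b, a]] = [[0.7089, 1.8734],
 [1.8734, 6.3797]].

Step 4 — quadratic form (x̄ - mu_0)^T · S^{-1} · (x̄ - mu_0):
  S^{-1} · (x̄ - mu_0) = (4.8608, 17.4177),
  (x̄ - mu_0)^T · [...] = (-1.6)·(4.8608) + (3.2)·(17.4177) = 47.9595.

Step 5 — scale by n: T² = 5 · 47.9595 = 239.7975.

T² ≈ 239.7975


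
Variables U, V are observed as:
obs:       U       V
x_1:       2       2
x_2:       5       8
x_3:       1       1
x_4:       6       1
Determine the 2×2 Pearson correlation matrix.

Step 1 — column means:
  mean(U) = (2 + 5 + 1 + 6) / 4 = 14/4 = 3.5
  mean(V) = (2 + 8 + 1 + 1) / 4 = 12/4 = 3

Step 2 — sample variances and covariances s[i,j] = (1/(n-1)) · Σ_k (x_{k,i} - mean_i) · (x_{k,j} - mean_j), with n-1 = 3:
  s[U,U] = ((-1.5)·(-1.5) + (1.5)·(1.5) + (-2.5)·(-2.5) + (2.5)·(2.5)) / 3 = 17/3 = 5.6667
  s[U,V] = ((-1.5)·(-1) + (1.5)·(5) + (-2.5)·(-2) + (2.5)·(-2)) / 3 = 9/3 = 3
  s[V,V] = ((-1)·(-1) + (5)·(5) + (-2)·(-2) + (-2)·(-2)) / 3 = 34/3 = 11.3333
  Sample standard deviations s_i = √(s[i,i]):
  s(U) = √(5.6667) = 2.3805
  s(V) = √(11.3333) = 3.3665

Step 3 — r_{ij} = s_{ij} / (s_i · s_j):
  r[U,U] = 1 (diagonal).
  r[U,V] = 3 / (2.3805 · 3.3665) = 3 / 8.0139 = 0.3744
  r[V,V] = 1 (diagonal).

R is symmetric with unit diagonal. Assembling:

R = [[1, 0.3744],
 [0.3744, 1]]


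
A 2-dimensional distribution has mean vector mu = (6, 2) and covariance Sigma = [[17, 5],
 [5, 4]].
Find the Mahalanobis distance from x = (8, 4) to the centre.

Step 1 — centre the observation: (x - mu) = (2, 2).

Step 2 — invert Sigma. det(Sigma) = 17·4 - (5)² = 43.
  Sigma^{-1} = (1/det) · [[d, -b], [-b, a]] = [[0.093, -0.1163],
 [-0.1163, 0.3953]].

Step 3 — form the quadratic (x - mu)^T · Sigma^{-1} · (x - mu):
  Sigma^{-1} · (x - mu) = (-0.0465, 0.5581).
  (x - mu)^T · [Sigma^{-1} · (x - mu)] = (2)·(-0.0465) + (2)·(0.5581) = 1.0233.

Step 4 — take square root: d = √(1.0233) ≈ 1.0116.

d(x, mu) = √(1.0233) ≈ 1.0116


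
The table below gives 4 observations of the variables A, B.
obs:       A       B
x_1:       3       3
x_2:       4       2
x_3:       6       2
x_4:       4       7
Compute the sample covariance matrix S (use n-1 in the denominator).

Step 1 — column means:
  mean(A) = (3 + 4 + 6 + 4) / 4 = 17/4 = 4.25
  mean(B) = (3 + 2 + 2 + 7) / 4 = 14/4 = 3.5

Step 2 — sample covariance S[i,j] = (1/(n-1)) · Σ_k (x_{k,i} - mean_i) · (x_{k,j} - mean_j), with n-1 = 3.
  S[A,A] = ((-1.25)·(-1.25) + (-0.25)·(-0.25) + (1.75)·(1.75) + (-0.25)·(-0.25)) / 3 = 4.75/3 = 1.5833
  S[A,B] = ((-1.25)·(-0.5) + (-0.25)·(-1.5) + (1.75)·(-1.5) + (-0.25)·(3.5)) / 3 = -2.5/3 = -0.8333
  S[B,B] = ((-0.5)·(-0.5) + (-1.5)·(-1.5) + (-1.5)·(-1.5) + (3.5)·(3.5)) / 3 = 17/3 = 5.6667

S is symmetric (S[j,i] = S[i,j]). Assembling:

S = [[1.5833, -0.8333],
 [-0.8333, 5.6667]]


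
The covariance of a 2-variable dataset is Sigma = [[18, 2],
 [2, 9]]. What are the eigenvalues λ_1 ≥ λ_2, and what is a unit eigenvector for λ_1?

Step 1 — characteristic polynomial of 2×2 Sigma:
  det(Sigma - λI) = λ² - trace · λ + det = 0.
  trace = 18 + 9 = 27, det = 18·9 - (2)² = 158.
Step 2 — discriminant:
  Δ = trace² - 4·det = 729 - 632 = 97.
Step 3 — eigenvalues:
  λ = (trace ± √Δ)/2 = (27 ± 9.8489)/2,
  λ_1 = 18.4244,  λ_2 = 8.5756.

Step 4 — unit eigenvector for λ_1: solve (Sigma - λ_1 I)v = 0. First row:
  (18 - 18.4244)·v_x + (2)·v_y = 0, i.e. (-0.4244)·v_x + (2)·v_y = 0,
  so v ∝ (b, λ_1 - a) = (2, 0.4244) = u.
  ||u|| = √((2)² + (0.4244)²) = √(4.1801) ≈ 2.0445,
  v_1 = u/||u|| ≈ (0.9782, 0.2076) (||v_1|| = 1).

λ_1 = 18.4244,  λ_2 = 8.5756;  v_1 ≈ (0.9782, 0.2076)


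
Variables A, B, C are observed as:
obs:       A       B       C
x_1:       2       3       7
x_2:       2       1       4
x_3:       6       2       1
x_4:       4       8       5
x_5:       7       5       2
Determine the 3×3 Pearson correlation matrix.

Step 1 — column means:
  mean(A) = (2 + 2 + 6 + 4 + 7) / 5 = 21/5 = 4.2
  mean(B) = (3 + 1 + 2 + 8 + 5) / 5 = 19/5 = 3.8
  mean(C) = (7 + 4 + 1 + 5 + 2) / 5 = 19/5 = 3.8

Step 2 — sample variances and covariances s[i,j] = (1/(n-1)) · Σ_k (x_{k,i} - mean_i) · (x_{k,j} - mean_j), with n-1 = 4:
  s[A,A] = ((-2.2)·(-2.2) + (-2.2)·(-2.2) + (1.8)·(1.8) + (-0.2)·(-0.2) + (2.8)·(2.8)) / 4 = 20.8/4 = 5.2
  s[A,B] = ((-2.2)·(-0.8) + (-2.2)·(-2.8) + (1.8)·(-1.8) + (-0.2)·(4.2) + (2.8)·(1.2)) / 4 = 7.2/4 = 1.8
  s[A,C] = ((-2.2)·(3.2) + (-2.2)·(0.2) + (1.8)·(-2.8) + (-0.2)·(1.2) + (2.8)·(-1.8)) / 4 = -17.8/4 = -4.45
  s[B,B] = ((-0.8)·(-0.8) + (-2.8)·(-2.8) + (-1.8)·(-1.8) + (4.2)·(4.2) + (1.2)·(1.2)) / 4 = 30.8/4 = 7.7
  s[B,C] = ((-0.8)·(3.2) + (-2.8)·(0.2) + (-1.8)·(-2.8) + (4.2)·(1.2) + (1.2)·(-1.8)) / 4 = 4.8/4 = 1.2
  s[C,C] = ((3.2)·(3.2) + (0.2)·(0.2) + (-2.8)·(-2.8) + (1.2)·(1.2) + (-1.8)·(-1.8)) / 4 = 22.8/4 = 5.7
  Sample standard deviations s_i = √(s[i,i]):
  s(A) = √(5.2) = 2.2804
  s(B) = √(7.7) = 2.7749
  s(C) = √(5.7) = 2.3875

Step 3 — r_{ij} = s_{ij} / (s_i · s_j):
  r[A,A] = 1 (diagonal).
  r[A,B] = 1.8 / (2.2804 · 2.7749) = 1.8 / 6.3277 = 0.2845
  r[A,C] = -4.45 / (2.2804 · 2.3875) = -4.45 / 5.4443 = -0.8174
  r[B,B] = 1 (diagonal).
  r[B,C] = 1.2 / (2.7749 · 2.3875) = 1.2 / 6.625 = 0.1811
  r[C,C] = 1 (diagonal).

R is symmetric with unit diagonal. Assembling:

R = [[1, 0.2845, -0.8174],
 [0.2845, 1, 0.1811],
 [-0.8174, 0.1811, 1]]


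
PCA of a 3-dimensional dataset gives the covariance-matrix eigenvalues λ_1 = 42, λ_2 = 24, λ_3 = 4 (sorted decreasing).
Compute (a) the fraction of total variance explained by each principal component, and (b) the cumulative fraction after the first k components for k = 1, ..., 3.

Step 1 — total variance = trace(Sigma) = Σ λ_i = 42 + 24 + 4 = 70.

Step 2 — fraction explained by component i = λ_i / Σ λ:
  PC1: 42/70 = 0.6
  PC2: 24/70 = 0.3429
  PC3: 4/70 = 0.0571

Step 3 — cumulative fraction after k components = (λ_1 + ... + λ_k) / Σ λ:
  k = 1: 42/70 = 0.6
  k = 2: (42 + 24)/70 = 66/70 = 0.9429
  k = 3: (42 + 24 + 4)/70 = 70/70 = 1

Summary (fraction, with percent):

explained: PC1 0.6 (60%), PC2 0.3429 (34.29%), PC3 0.0571 (5.71%);  cumulative: 0.6, 0.9429, 1


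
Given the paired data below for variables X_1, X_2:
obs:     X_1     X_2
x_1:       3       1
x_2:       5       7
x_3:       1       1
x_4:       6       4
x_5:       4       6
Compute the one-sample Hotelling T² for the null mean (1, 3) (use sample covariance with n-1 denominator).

Step 1 — sample mean vector:
  mean(X_1) = (3 + 5 + 1 + 6 + 4) / 5 = 19/5 = 3.8
  mean(X_2) = (1 + 7 + 1 + 4 + 6) / 5 = 19/5 = 3.8
  x̄ = (3.8, 3.8),  deviation x̄ - mu_0 = (3.8, 3.8) - (1, 3) = (2.8, 0.8).

Step 2 — sample covariance matrix, S[i,j] = (1/(n-1)) · Σ_k (x_{k,i} - mean_i) · (x_{k,j} - mean_j), divisor n-1 = 4:
  S[X_1,X_1] = ((-0.8)·(-0.8) + (1.2)·(1.2) + (-2.8)·(-2.8) + (2.2)·(2.2) + (0.2)·(0.2)) / 4 = 14.8/4 = 3.7
  S[X_1,X_2] = ((-0.8)·(-2.8) + (1.2)·(3.2) + (-2.8)·(-2.8) + (2.2)·(0.2) + (0.2)·(2.2)) / 4 = 14.8/4 = 3.7
  S[X_2,X_2] = ((-2.8)·(-2.8) + (3.2)·(3.2) + (-2.8)·(-2.8) + (0.2)·(0.2) + (2.2)·(2.2)) / 4 = 30.8/4 = 7.7
  S = [[3.7, 3.7],
 [3.7, 7.7]].

Step 3 — invert S. det(S) = 3.7·7.7 - (3.7)² = 14.8.
  S^{-1} = (1/det) · [[d, -b], [-b, a]] = [[0.5203, -0.25],
 [-0.25, 0.25]].

Step 4 — quadratic form (x̄ - mu_0)^T · S^{-1} · (x̄ - mu_0):
  S^{-1} · (x̄ - mu_0) = (1.2568, -0.5),
  (x̄ - mu_0)^T · [...] = (2.8)·(1.2568) + (0.8)·(-0.5) = 3.1189.

Step 5 — scale by n: T² = 5 · 3.1189 = 15.5946.

T² ≈ 15.5946


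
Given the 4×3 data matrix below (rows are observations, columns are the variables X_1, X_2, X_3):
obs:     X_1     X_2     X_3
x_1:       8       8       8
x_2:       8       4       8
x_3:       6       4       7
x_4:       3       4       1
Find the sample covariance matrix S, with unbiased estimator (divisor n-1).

Step 1 — column means:
  mean(X_1) = (8 + 8 + 6 + 3) / 4 = 25/4 = 6.25
  mean(X_2) = (8 + 4 + 4 + 4) / 4 = 20/4 = 5
  mean(X_3) = (8 + 8 + 7 + 1) / 4 = 24/4 = 6

Step 2 — sample covariance S[i,j] = (1/(n-1)) · Σ_k (x_{k,i} - mean_i) · (x_{k,j} - mean_j), with n-1 = 3.
  S[X_1,X_1] = ((1.75)·(1.75) + (1.75)·(1.75) + (-0.25)·(-0.25) + (-3.25)·(-3.25)) / 3 = 16.75/3 = 5.5833
  S[X_1,X_2] = ((1.75)·(3) + (1.75)·(-1) + (-0.25)·(-1) + (-3.25)·(-1)) / 3 = 7/3 = 2.3333
  S[X_1,X_3] = ((1.75)·(2) + (1.75)·(2) + (-0.25)·(1) + (-3.25)·(-5)) / 3 = 23/3 = 7.6667
  S[X_2,X_2] = ((3)·(3) + (-1)·(-1) + (-1)·(-1) + (-1)·(-1)) / 3 = 12/3 = 4
  S[X_2,X_3] = ((3)·(2) + (-1)·(2) + (-1)·(1) + (-1)·(-5)) / 3 = 8/3 = 2.6667
  S[X_3,X_3] = ((2)·(2) + (2)·(2) + (1)·(1) + (-5)·(-5)) / 3 = 34/3 = 11.3333

S is symmetric (S[j,i] = S[i,j]). Assembling:

S = [[5.5833, 2.3333, 7.6667],
 [2.3333, 4, 2.6667],
 [7.6667, 2.6667, 11.3333]]


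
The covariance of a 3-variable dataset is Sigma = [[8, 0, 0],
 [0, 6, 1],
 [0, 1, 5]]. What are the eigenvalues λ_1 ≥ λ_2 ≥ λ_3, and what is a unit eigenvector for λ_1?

Step 1 — characteristic polynomial p(λ) = det(λI - Sigma) = λ³ - tr·λ² + c_1·λ - det, where tr = trace, c_1 = sum of the principal 2×2 minors, det = det(Sigma):
  tr = 8 + 6 + 5 = 19,
  c_1 = (8·6 - (0)²) + (8·5 - (0)²) + (6·5 - (1)²) = 48 + 40 + 29 = 117,
  det = 8·(6·5 - (1)²) - (0)·((0)·5 - (1)·(0)) + (0)·((0)·(1) - 6·(0)) = 8·(29) - (0)·(0) + (0)·(0) = 232.
  So p(λ) = λ³ - 19λ² + 117λ - 232.
Step 2 — look for an integer root (rational root theorem: any rational root is an integer divisor of 232). Testing λ = 8:
  p(8) = 512 - 1216 + 936 - 232 = 0  ✓
  Dividing out (λ - 8): p(λ) = (λ - 8)(λ² - 11λ + 29).
Step 3 — remaining eigenvalues from the quadratic λ² - 11λ + 29 = 0:
  Δ = 11² - 4·29 = 121 - 116 = 5,  λ = (11 ± √5)/2 = (11 ± 2.2361)/2 ≈ 6.618 or 4.382.
  Sorted: λ_1 = 8,  λ_2 = 6.618,  λ_3 = 4.382  (check: sum = 19 = tr ✓).

Step 4 — unit eigenvector for λ_1 = 8: v spans the null space of (Sigma - λ_1 I), whose rows are
  r_1 = (0, 0, 0),  r_2 = (0, -2, 1),  r_3 = (0, 1, -3).
  v is orthogonal to every row, so take v ∝ r_2 × r_3 = ((-2)·(-3) - (1)·(1), (1)·(0) - (0)·(-3), (0)·(1) - (-2)·(0)) = (5, 0, 0).
  Rescale (divide by 5): u = (1, 0, 0).
  ||u|| = √((1)² + (0)² + (0)²) = √(1) = 1,  v_1 = u/||u|| ≈ (1, 0, 0) (||v_1|| = 1).

λ_1 = 8,  λ_2 = 6.618,  λ_3 = 4.382;  v_1 ≈ (1, 0, 0)


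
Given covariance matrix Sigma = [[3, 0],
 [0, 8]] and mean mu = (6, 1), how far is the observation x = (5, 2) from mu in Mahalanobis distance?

Step 1 — centre the observation: (x - mu) = (-1, 1).

Step 2 — invert Sigma. det(Sigma) = 3·8 - (0)² = 24.
  Sigma^{-1} = (1/det) · [[d, -b], [-b, a]] = [[0.3333, 0],
 [0, 0.125]].

Step 3 — form the quadratic (x - mu)^T · Sigma^{-1} · (x - mu):
  Sigma^{-1} · (x - mu) = (-0.3333, 0.125).
  (x - mu)^T · [Sigma^{-1} · (x - mu)] = (-1)·(-0.3333) + (1)·(0.125) = 0.4583.

Step 4 — take square root: d = √(0.4583) ≈ 0.677.

d(x, mu) = √(0.4583) ≈ 0.677


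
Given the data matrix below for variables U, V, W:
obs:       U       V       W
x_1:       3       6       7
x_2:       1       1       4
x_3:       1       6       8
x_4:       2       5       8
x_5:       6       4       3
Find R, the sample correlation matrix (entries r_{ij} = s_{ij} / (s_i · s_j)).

Step 1 — column means:
  mean(U) = (3 + 1 + 1 + 2 + 6) / 5 = 13/5 = 2.6
  mean(V) = (6 + 1 + 6 + 5 + 4) / 5 = 22/5 = 4.4
  mean(W) = (7 + 4 + 8 + 8 + 3) / 5 = 30/5 = 6

Step 2 — sample variances and covariances s[i,j] = (1/(n-1)) · Σ_k (x_{k,i} - mean_i) · (x_{k,j} - mean_j), with n-1 = 4:
  s[U,U] = ((0.4)·(0.4) + (-1.6)·(-1.6) + (-1.6)·(-1.6) + (-0.6)·(-0.6) + (3.4)·(3.4)) / 4 = 17.2/4 = 4.3
  s[U,V] = ((0.4)·(1.6) + (-1.6)·(-3.4) + (-1.6)·(1.6) + (-0.6)·(0.6) + (3.4)·(-0.4)) / 4 = 1.8/4 = 0.45
  s[U,W] = ((0.4)·(1) + (-1.6)·(-2) + (-1.6)·(2) + (-0.6)·(2) + (3.4)·(-3)) / 4 = -11/4 = -2.75
  s[V,V] = ((1.6)·(1.6) + (-3.4)·(-3.4) + (1.6)·(1.6) + (0.6)·(0.6) + (-0.4)·(-0.4)) / 4 = 17.2/4 = 4.3
  s[V,W] = ((1.6)·(1) + (-3.4)·(-2) + (1.6)·(2) + (0.6)·(2) + (-0.4)·(-3)) / 4 = 14/4 = 3.5
  s[W,W] = ((1)·(1) + (-2)·(-2) + (2)·(2) + (2)·(2) + (-3)·(-3)) / 4 = 22/4 = 5.5
  Sample standard deviations s_i = √(s[i,i]):
  s(U) = √(4.3) = 2.0736
  s(V) = √(4.3) = 2.0736
  s(W) = √(5.5) = 2.3452

Step 3 — r_{ij} = s_{ij} / (s_i · s_j):
  r[U,U] = 1 (diagonal).
  r[U,V] = 0.45 / (2.0736 · 2.0736) = 0.45 / 4.3 = 0.1047
  r[U,W] = -2.75 / (2.0736 · 2.3452) = -2.75 / 4.8631 = -0.5655
  r[V,V] = 1 (diagonal).
  r[V,W] = 3.5 / (2.0736 · 2.3452) = 3.5 / 4.8631 = 0.7197
  r[W,W] = 1 (diagonal).

R is symmetric with unit diagonal. Assembling:

R = [[1, 0.1047, -0.5655],
 [0.1047, 1, 0.7197],
 [-0.5655, 0.7197, 1]]


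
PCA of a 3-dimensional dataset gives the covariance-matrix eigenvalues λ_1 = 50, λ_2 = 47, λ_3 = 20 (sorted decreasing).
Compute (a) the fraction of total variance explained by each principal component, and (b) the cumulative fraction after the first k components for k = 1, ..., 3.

Step 1 — total variance = trace(Sigma) = Σ λ_i = 50 + 47 + 20 = 117.

Step 2 — fraction explained by component i = λ_i / Σ λ:
  PC1: 50/117 = 0.4274
  PC2: 47/117 = 0.4017
  PC3: 20/117 = 0.1709

Step 3 — cumulative fraction after k components = (λ_1 + ... + λ_k) / Σ λ:
  k = 1: 50/117 = 0.4274
  k = 2: (50 + 47)/117 = 97/117 = 0.8291
  k = 3: (50 + 47 + 20)/117 = 117/117 = 1

Summary (fraction, with percent):

explained: PC1 0.4274 (42.74%), PC2 0.4017 (40.17%), PC3 0.1709 (17.09%);  cumulative: 0.4274, 0.8291, 1


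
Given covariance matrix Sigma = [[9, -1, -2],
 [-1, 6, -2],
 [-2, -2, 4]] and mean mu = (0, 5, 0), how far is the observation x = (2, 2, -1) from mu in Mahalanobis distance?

Step 1 — centre the observation: (x - mu) = (2, -3, -1).

Step 2 — invert Sigma (cofactor / det for 3×3, or solve directly):
  Sigma^{-1} = [[0.1389, 0.0556, 0.0972],
 [0.0556, 0.2222, 0.1389],
 [0.0972, 0.1389, 0.3681]].

Step 3 — form the quadratic (x - mu)^T · Sigma^{-1} · (x - mu):
  Sigma^{-1} · (x - mu) = (0.0139, -0.6944, -0.5903).
  (x - mu)^T · [Sigma^{-1} · (x - mu)] = (2)·(0.0139) + (-3)·(-0.6944) + (-1)·(-0.5903) = 2.7014.

Step 4 — take square root: d = √(2.7014) ≈ 1.6436.

d(x, mu) = √(2.7014) ≈ 1.6436
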